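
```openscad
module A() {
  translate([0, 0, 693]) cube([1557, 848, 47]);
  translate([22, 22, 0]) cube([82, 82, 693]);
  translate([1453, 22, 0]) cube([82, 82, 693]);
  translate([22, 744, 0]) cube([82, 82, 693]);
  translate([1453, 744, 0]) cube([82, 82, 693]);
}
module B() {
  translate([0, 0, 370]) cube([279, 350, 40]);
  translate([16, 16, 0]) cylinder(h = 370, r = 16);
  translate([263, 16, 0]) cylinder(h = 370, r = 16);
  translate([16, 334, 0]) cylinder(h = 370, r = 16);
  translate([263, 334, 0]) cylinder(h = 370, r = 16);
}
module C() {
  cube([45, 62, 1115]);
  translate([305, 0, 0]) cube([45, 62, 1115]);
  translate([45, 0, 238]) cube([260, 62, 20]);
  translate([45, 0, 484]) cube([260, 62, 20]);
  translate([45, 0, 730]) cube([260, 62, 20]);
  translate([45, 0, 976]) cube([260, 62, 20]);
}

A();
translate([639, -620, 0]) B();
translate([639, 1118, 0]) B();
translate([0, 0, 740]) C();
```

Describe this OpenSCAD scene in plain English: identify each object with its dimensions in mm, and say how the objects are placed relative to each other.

A is a table: top 1557 mm (x) × 848 mm (y), 47 mm thick, upper face at z = 740 mm, on four 82×82 mm square legs, each inset 22 mm from the nearest pair of top edges, running from z = 0 to the bottom of the top.

B is a four-legged stool. The seat is a 279×350×40 mm slab whose top surface is at z = 410 mm; four round legs, each 32 mm in diameter, run from the floor (z = 0) to the underside of the seat, each leg's axis is inset half a diameter from the nearest pair of seat edges (so the leg's bounding box is flush with the corner).

C is a straight ladder. Two 45×62 mm vertical rails, 1115 mm tall, stand 350 mm apart (outside-to-outside) with their front faces coplanar on the −y side. 4 rungs, each 62 mm deep and 20 mm tall, span between the inner faces of the rails, front faces flush with the rails. The lowest rung's underside is at z = 238 mm and rungs are spaced 246 mm apart (underside to underside).

Two stools sit around the table at the −y, +y sides. The ladder is on top of the table.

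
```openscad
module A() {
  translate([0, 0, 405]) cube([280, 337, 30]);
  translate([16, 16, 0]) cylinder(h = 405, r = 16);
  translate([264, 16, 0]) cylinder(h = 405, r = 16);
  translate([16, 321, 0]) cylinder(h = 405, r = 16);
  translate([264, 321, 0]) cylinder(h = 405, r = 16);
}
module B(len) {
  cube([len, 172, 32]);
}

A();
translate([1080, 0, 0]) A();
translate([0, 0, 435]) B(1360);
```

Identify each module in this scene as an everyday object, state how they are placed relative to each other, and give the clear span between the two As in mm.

A is a stool. B is a beam. A beam spans the tops of two stools. The clear span between the two stools is 800 mm.

Second stool starts at x = 1080; first ends at x = 280; clear span = 1080 − 280 = 800 mm.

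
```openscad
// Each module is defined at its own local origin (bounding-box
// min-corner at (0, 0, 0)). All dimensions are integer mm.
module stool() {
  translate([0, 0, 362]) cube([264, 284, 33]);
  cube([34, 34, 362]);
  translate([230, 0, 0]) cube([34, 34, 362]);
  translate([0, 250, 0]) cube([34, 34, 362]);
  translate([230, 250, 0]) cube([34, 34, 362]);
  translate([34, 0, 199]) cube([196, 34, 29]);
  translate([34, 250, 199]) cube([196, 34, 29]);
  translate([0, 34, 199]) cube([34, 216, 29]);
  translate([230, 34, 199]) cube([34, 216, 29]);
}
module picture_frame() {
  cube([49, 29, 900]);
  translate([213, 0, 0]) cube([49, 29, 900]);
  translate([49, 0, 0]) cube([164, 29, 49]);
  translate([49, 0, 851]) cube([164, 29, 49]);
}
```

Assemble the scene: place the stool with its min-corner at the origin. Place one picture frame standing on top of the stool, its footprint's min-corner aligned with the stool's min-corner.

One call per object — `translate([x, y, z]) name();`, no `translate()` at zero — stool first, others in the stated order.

stool();
translate([0, 0, 395]) picture_frame();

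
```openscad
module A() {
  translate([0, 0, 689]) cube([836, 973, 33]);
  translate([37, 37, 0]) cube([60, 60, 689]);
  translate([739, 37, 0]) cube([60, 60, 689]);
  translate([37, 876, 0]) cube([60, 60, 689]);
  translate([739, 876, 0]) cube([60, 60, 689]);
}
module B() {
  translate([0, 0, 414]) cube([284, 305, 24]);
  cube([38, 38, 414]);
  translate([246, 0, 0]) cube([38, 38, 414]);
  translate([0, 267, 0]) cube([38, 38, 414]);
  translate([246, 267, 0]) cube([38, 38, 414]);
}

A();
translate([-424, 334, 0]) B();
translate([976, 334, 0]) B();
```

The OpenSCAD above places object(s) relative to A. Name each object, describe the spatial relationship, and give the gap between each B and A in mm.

Each stool's nearest face is 140 mm from the table's bounding box.

A is a table. B is a stool. Two stools sit around the table at the −x, +x sides. The gap between each stool and the table is 140 mm.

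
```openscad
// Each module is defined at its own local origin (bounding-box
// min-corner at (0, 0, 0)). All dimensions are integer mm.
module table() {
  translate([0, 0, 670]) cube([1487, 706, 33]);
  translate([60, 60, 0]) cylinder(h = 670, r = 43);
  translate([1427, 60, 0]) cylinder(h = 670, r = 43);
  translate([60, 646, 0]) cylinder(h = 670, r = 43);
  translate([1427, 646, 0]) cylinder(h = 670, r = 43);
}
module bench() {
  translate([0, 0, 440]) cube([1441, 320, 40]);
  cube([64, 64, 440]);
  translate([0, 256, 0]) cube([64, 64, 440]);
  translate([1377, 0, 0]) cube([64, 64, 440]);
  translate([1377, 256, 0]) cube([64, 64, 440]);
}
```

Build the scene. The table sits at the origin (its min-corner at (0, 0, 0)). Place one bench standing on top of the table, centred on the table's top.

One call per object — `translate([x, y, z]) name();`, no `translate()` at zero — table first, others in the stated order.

table();
translate([23, 193, 703]) bench();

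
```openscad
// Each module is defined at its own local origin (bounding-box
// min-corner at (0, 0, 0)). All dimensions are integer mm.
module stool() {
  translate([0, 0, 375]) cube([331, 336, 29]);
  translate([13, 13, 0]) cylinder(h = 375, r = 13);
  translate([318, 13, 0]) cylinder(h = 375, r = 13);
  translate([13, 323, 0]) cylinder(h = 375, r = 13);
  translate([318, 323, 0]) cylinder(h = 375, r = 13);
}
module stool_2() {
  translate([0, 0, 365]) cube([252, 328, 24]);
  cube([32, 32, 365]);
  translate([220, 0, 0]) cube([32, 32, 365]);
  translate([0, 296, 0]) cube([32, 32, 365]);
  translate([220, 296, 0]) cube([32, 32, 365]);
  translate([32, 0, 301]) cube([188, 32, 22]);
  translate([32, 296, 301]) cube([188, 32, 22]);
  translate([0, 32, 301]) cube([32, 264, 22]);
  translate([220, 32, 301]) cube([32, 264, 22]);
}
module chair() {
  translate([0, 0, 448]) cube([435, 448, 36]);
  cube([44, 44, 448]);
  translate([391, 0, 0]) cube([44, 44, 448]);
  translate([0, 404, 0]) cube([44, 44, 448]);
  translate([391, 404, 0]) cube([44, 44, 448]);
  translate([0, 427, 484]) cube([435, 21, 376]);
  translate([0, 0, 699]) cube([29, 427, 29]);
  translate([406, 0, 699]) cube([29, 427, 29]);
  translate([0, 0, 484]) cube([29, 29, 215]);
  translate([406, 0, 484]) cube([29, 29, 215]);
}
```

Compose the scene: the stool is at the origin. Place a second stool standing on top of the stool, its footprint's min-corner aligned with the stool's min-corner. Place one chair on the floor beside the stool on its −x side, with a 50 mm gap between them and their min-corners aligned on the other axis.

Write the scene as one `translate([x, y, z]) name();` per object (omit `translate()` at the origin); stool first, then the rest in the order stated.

stool();
translate([0, 0, 404]) stool_2();
translate([-485, 0, 0]) chair();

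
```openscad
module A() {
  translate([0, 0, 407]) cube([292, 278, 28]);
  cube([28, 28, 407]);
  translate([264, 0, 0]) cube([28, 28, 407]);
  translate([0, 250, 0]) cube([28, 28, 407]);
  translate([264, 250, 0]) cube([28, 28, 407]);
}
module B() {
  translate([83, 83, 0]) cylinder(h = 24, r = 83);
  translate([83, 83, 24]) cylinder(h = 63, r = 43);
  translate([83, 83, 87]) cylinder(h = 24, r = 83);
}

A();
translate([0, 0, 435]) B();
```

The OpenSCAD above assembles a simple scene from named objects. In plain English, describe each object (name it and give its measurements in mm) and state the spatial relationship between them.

A is a four-legged stool. The seat is 292×278 mm, 28 mm thick, top at z = 435 mm. It stands on four square legs, each 28×28 mm in cross-section, from z = 0 to the seat underside, each flush with a corner of the seat.

B is a spool: two coaxial disc flanges of radius 83 mm and thickness 24 mm, joined by a core cylinder of radius 43 mm and height 63 mm. The lower flange rests on z = 0 and the three cylinders share a vertical axis.

The spool is on top of the stool.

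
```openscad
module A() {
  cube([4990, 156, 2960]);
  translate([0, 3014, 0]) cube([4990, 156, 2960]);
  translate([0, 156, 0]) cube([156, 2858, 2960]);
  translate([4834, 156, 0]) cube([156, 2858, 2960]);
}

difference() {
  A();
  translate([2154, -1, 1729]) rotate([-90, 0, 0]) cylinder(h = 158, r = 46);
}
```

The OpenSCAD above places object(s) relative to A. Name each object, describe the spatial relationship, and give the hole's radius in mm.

The subtracted cylinder has r = 46 mm.

A is a house frame. The house frame has a circular hole through its front wall. The hole's radius is 46 mm.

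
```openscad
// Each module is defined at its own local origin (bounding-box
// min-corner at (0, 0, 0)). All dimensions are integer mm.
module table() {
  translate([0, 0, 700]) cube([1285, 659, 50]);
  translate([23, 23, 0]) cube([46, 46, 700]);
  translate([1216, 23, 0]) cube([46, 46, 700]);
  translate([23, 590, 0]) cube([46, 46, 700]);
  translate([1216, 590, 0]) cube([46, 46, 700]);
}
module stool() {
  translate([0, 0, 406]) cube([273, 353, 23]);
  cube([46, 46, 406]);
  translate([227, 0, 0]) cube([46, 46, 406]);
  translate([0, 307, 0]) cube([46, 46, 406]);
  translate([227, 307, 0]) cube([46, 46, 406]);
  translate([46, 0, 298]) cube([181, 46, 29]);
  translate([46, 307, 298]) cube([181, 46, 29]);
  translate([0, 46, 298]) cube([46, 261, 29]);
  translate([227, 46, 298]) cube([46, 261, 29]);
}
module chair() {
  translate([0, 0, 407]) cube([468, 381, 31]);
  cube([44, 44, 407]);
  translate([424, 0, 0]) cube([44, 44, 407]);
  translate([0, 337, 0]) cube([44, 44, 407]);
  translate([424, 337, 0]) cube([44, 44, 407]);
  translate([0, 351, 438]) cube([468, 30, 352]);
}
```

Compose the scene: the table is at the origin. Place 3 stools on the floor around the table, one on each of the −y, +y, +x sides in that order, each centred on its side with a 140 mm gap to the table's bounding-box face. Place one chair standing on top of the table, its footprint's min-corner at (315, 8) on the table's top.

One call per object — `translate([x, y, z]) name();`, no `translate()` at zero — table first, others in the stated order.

table();
translate([506, -493, 0]) stool();
translate([506, 799, 0]) stool();
translate([1425, 153, 0]) stool();
translate([315, 8, 750]) chair();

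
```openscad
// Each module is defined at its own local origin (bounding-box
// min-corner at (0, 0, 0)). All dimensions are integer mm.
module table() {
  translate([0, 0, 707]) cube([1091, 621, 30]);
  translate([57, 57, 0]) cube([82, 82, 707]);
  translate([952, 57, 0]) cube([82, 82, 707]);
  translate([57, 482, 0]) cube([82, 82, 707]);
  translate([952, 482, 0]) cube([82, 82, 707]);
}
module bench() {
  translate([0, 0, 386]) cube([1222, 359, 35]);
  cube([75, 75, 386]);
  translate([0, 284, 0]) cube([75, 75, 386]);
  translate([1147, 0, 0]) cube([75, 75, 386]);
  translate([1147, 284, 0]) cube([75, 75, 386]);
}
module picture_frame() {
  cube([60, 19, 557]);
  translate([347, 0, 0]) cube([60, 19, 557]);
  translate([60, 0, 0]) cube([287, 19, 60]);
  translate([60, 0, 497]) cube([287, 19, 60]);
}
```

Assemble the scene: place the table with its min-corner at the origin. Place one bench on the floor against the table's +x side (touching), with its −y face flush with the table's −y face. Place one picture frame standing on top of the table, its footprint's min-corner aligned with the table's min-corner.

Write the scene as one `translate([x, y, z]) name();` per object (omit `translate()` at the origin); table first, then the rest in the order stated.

table();
translate([1091, 0, 0]) bench();
translate([0, 0, 737]) picture_frame();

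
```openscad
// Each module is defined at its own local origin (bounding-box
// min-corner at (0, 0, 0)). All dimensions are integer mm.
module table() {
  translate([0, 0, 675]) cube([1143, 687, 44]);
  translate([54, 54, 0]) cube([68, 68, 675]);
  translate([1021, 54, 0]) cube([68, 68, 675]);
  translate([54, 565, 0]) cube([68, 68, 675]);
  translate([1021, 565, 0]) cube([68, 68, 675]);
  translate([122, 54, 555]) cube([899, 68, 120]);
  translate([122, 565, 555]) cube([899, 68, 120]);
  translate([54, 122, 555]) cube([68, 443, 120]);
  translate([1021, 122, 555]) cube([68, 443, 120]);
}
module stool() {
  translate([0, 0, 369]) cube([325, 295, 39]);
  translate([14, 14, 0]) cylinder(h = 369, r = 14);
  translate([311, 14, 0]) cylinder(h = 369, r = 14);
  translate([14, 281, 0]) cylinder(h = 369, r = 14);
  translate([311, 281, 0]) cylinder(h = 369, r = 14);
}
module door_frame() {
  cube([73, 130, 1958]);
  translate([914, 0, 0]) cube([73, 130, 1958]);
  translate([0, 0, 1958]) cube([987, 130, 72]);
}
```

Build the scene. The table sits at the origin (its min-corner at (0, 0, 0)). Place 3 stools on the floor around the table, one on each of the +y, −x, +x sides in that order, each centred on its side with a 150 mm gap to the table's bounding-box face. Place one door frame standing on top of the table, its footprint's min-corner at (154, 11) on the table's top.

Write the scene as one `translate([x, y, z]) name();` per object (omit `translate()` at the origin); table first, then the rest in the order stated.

table();
translate([409, 837, 0]) stool();
translate([-475, 196, 0]) stool();
translate([1293, 196, 0]) stool();
translate([154, 11, 719]) door_frame();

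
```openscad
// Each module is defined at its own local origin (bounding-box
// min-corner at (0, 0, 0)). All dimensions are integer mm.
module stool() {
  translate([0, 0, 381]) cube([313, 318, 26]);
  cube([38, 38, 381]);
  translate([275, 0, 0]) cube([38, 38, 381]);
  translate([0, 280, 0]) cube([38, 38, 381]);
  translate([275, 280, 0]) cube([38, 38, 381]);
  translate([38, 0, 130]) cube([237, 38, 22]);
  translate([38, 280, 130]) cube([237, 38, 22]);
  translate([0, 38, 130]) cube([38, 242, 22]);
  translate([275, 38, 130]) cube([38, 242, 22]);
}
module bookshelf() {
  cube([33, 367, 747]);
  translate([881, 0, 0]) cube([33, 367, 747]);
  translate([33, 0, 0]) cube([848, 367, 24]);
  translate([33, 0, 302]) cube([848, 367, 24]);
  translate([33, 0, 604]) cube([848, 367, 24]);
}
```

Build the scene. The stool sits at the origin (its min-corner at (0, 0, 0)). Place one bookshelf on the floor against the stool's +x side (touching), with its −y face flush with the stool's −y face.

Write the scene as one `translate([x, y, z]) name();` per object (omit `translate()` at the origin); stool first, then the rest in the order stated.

stool();
translate([313, 0, 0]) bookshelf();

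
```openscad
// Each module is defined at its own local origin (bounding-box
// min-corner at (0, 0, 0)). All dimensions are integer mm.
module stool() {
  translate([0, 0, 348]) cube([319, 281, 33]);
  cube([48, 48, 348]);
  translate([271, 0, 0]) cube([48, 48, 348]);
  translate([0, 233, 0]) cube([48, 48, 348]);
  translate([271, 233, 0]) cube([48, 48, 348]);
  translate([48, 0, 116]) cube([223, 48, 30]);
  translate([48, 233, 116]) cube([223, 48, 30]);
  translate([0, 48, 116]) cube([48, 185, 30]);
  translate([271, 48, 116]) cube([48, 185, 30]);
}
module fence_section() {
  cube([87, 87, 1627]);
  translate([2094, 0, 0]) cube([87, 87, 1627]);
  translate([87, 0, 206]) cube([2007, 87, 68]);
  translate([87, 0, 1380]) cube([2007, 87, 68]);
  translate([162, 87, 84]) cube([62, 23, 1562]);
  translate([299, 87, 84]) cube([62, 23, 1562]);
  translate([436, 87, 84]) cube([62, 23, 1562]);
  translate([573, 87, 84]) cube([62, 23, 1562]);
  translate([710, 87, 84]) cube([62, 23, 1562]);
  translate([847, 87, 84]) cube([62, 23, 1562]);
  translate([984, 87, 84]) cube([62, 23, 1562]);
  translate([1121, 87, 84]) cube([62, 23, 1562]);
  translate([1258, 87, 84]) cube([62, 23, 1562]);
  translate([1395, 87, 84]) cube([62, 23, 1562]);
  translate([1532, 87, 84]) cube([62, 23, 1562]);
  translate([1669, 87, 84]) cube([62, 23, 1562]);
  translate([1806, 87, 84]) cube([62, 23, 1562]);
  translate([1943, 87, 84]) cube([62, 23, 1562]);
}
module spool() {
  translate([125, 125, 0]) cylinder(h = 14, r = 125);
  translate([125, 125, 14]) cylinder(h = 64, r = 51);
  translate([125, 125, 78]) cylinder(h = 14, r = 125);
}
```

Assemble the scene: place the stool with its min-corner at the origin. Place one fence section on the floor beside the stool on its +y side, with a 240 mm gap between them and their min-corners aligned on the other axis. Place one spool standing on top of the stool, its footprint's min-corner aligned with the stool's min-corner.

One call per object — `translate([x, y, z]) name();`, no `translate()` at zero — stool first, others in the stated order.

stool();
translate([0, 521, 0]) fence_section();
translate([0, 0, 381]) spool();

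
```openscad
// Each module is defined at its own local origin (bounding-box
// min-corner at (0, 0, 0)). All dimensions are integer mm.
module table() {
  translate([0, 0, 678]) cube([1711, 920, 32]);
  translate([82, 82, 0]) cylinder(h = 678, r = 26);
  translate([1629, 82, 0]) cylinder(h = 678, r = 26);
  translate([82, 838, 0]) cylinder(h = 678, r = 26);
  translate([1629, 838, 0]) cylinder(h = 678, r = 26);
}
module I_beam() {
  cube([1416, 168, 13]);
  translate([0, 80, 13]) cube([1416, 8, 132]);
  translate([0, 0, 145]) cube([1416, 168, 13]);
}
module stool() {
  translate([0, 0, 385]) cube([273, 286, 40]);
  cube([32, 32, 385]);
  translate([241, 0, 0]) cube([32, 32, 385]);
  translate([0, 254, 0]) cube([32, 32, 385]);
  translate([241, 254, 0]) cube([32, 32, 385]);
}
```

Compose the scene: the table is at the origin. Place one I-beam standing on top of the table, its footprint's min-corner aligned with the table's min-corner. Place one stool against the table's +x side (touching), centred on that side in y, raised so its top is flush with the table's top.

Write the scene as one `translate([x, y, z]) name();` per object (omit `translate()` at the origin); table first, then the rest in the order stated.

table();
translate([0, 0, 710]) I_beam();
translate([1711, 317, 285]) stool();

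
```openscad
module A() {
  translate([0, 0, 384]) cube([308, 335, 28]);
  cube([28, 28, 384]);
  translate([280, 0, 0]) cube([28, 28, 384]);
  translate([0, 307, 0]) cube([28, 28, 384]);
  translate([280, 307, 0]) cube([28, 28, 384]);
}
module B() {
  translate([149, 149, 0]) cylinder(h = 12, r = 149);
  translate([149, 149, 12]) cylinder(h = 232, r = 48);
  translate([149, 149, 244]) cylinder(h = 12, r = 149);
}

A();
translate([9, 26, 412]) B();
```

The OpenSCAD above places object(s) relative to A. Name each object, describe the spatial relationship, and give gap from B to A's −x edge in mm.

A is a stool. B is a spool. The spool is on top of the stool. The gap from the spool to the stool's −x edge is 9 mm.

The spool's min-x is at 9; the stool's min-x is 0; gap = 9 mm.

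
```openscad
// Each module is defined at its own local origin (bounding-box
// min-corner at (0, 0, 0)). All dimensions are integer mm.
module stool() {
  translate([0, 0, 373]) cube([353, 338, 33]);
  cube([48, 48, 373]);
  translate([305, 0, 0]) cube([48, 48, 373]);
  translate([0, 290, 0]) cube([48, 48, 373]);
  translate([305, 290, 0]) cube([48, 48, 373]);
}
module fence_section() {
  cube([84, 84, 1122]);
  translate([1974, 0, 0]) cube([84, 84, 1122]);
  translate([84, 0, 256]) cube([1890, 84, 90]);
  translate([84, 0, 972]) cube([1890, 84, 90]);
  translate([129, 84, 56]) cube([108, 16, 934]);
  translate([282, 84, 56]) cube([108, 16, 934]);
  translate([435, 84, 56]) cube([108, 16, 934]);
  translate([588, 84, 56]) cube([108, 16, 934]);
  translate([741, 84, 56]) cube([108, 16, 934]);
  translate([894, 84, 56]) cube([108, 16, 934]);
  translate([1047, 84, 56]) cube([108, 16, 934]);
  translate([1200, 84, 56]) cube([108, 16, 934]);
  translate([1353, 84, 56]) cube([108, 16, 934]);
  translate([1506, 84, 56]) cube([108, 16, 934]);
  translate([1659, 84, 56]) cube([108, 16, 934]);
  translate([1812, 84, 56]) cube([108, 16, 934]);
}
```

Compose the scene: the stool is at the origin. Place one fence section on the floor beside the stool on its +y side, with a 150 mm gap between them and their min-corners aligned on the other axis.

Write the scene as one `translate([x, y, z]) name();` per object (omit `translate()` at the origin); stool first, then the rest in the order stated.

stool();
translate([0, 488, 0]) fence_section();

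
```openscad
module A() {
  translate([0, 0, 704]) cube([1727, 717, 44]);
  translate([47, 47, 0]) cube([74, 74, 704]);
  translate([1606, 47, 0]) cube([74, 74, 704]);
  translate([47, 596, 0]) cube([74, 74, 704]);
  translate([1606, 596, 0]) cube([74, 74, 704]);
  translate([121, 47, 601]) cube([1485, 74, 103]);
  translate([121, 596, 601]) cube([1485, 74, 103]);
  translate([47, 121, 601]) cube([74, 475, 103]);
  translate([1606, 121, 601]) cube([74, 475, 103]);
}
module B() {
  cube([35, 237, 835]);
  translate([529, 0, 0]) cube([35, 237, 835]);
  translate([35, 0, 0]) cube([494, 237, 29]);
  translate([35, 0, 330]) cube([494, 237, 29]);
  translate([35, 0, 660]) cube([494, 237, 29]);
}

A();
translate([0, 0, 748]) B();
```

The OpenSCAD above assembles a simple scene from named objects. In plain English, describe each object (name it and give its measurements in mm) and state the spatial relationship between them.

A is a table: top 1727 mm (x) × 717 mm (y), 44 mm thick, upper face at z = 748 mm, on four 74×74 mm square legs, each inset 47 mm from the nearest pair of top edges, running from z = 0 to the bottom of the top. Four apron rails, 74 mm thick and 103 mm tall, run between adjacent legs with their top edges flush with the underside of the top and their outer faces flush with the legs' outer faces.

B is an open bookshelf. Two side panels, each 35 mm thick, 237 mm deep and 835 mm tall, stand 564 mm apart (outside-to-outside). Between them sit 3 shelves, each 29 mm thick and 237 mm deep, spanning the full gap between the sides. The bottom shelf rests on the floor (its underside at z = 0) and the clear gap between one shelf's top and the next shelf's underside is 301 mm.

The bookshelf is on top of the table.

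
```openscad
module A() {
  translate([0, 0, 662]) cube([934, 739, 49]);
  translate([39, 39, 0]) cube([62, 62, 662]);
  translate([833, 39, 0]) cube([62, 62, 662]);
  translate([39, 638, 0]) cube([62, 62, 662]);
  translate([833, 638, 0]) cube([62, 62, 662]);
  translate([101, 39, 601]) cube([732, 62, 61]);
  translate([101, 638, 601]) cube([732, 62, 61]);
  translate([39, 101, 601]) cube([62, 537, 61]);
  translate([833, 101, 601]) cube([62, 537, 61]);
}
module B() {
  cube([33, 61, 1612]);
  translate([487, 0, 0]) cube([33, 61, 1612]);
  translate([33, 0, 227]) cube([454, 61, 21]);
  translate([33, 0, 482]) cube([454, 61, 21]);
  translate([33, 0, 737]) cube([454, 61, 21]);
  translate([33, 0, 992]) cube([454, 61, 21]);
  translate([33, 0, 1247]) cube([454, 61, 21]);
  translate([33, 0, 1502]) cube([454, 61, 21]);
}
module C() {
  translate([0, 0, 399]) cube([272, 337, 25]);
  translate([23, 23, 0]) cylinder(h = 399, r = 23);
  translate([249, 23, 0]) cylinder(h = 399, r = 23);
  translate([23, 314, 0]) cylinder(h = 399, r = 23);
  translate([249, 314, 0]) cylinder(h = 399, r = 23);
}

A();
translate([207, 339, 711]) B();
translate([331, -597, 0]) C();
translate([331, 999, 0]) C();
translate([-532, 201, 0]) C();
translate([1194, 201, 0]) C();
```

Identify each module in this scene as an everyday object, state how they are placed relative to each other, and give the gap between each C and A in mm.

Each stool's nearest face is 260 mm from the table's bounding box.

A is a table. B is a ladder. C is a stool. The ladder is on top of the table, centred. Four stools sit around the table at the −y, +y, −x, +x sides. The gap between each stool and the table is 260 mm.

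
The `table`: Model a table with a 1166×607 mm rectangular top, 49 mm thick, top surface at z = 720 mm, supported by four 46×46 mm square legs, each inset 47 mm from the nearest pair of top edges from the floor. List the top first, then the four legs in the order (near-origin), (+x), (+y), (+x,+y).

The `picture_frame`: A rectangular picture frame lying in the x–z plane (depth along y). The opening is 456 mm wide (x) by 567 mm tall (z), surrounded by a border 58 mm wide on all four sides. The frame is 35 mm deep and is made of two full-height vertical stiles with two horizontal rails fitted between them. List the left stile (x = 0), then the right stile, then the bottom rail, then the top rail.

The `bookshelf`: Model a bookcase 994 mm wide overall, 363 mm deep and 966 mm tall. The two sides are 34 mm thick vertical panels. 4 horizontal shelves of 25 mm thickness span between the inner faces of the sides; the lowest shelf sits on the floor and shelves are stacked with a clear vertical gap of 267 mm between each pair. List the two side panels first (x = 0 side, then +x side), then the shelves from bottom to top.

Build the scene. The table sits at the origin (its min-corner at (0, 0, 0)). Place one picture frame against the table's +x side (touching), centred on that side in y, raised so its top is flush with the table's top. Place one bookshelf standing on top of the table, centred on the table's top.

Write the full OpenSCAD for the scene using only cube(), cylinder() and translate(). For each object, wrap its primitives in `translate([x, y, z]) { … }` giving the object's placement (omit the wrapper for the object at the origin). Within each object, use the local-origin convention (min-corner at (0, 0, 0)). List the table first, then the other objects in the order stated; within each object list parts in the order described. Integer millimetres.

translate([0, 0, 671]) cube([1166, 607, 49]);
translate([47, 47, 0]) cube([46, 46, 671]);
translate([1073, 47, 0]) cube([46, 46, 671]);
translate([47, 514, 0]) cube([46, 46, 671]);
translate([1073, 514, 0]) cube([46, 46, 671]);
translate([1166, 286, 37]) {
  cube([58, 35, 683]);
  translate([514, 0, 0]) cube([58, 35, 683]);
  translate([58, 0, 0]) cube([456, 35, 58]);
  translate([58, 0, 625]) cube([456, 35, 58]);
}
translate([86, 122, 720]) {
  cube([34, 363, 966]);
  translate([960, 0, 0]) cube([34, 363, 966]);
  translate([34, 0, 0]) cube([926, 363, 25]);
  translate([34, 0, 292]) cube([926, 363, 25]);
  translate([34, 0, 584]) cube([926, 363, 25]);
  translate([34, 0, 876]) cube([926, 363, 25]);
}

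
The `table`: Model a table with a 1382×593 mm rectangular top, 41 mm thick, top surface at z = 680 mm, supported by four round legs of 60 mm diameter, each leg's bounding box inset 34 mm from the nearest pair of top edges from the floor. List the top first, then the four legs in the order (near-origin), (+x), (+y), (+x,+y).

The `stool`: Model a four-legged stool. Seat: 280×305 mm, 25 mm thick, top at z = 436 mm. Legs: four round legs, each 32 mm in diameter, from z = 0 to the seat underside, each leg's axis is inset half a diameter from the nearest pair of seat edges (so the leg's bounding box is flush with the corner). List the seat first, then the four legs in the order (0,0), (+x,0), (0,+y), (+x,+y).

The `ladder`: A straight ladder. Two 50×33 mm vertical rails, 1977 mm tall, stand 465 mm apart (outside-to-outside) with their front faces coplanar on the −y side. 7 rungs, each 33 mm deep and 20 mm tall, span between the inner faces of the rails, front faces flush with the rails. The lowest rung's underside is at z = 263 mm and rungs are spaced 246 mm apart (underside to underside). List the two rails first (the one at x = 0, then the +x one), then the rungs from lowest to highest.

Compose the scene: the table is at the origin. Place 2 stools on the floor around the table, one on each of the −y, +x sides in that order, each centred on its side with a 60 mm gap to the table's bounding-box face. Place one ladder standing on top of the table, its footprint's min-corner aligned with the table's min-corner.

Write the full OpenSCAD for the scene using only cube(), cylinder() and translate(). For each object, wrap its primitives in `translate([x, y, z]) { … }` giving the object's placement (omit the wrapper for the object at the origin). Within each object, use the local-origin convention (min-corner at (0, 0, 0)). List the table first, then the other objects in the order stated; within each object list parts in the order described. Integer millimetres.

translate([0, 0, 639]) cube([1382, 593, 41]);
translate([64, 64, 0]) cylinder(h = 639, r = 30);
translate([1318, 64, 0]) cylinder(h = 639, r = 30);
translate([64, 529, 0]) cylinder(h = 639, r = 30);
translate([1318, 529, 0]) cylinder(h = 639, r = 30);
translate([551, -365, 0]) {
  translate([0, 0, 411]) cube([280, 305, 25]);
  translate([16, 16, 0]) cylinder(h = 411, r = 16);
  translate([264, 16, 0]) cylinder(h = 411, r = 16);
  translate([16, 289, 0]) cylinder(h = 411, r = 16);
  translate([264, 289, 0]) cylinder(h = 411, r = 16);
}
translate([1442, 144, 0]) {
  translate([0, 0, 411]) cube([280, 305, 25]);
  translate([16, 16, 0]) cylinder(h = 411, r = 16);
  translate([264, 16, 0]) cylinder(h = 411, r = 16);
  translate([16, 289, 0]) cylinder(h = 411, r = 16);
  translate([264, 289, 0]) cylinder(h = 411, r = 16);
}
translate([0, 0, 680]) {
  cube([50, 33, 1977]);
  translate([415, 0, 0]) cube([50, 33, 1977]);
  translate([50, 0, 263]) cube([365, 33, 20]);
  translate([50, 0, 509]) cube([365, 33, 20]);
  translate([50, 0, 755]) cube([365, 33, 20]);
  translate([50, 0, 1001]) cube([365, 33, 20]);
  translate([50, 0, 1247]) cube([365, 33, 20]);
  translate([50, 0, 1493]) cube([365, 33, 20]);
  translate([50, 0, 1739]) cube([365, 33, 20]);
}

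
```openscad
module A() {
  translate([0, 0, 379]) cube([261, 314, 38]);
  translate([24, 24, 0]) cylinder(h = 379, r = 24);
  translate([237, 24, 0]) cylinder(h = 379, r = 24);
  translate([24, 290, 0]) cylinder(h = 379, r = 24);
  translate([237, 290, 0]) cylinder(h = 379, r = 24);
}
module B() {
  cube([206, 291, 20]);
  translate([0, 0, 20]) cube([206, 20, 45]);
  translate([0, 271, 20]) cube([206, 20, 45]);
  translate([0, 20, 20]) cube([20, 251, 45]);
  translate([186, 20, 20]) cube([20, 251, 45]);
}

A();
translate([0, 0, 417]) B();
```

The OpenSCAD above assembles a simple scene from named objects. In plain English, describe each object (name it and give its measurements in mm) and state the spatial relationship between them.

A is a four-legged stool. The seat is a 261×314×38 mm slab whose top surface is at z = 417 mm; four round legs, each 48 mm in diameter, run from the floor (z = 0) to the underside of the seat, each leg's axis is inset half a diameter from the nearest pair of seat edges (so the leg's bounding box is flush with the corner).

B is an open-topped rectangular box: outside dimensions 206×291×65 mm, with a uniform wall and base thickness of 20 mm. The base is a full 206×291 slab on the floor; four walls sit on top of the base. The front and back walls (the −y and +y sides) span the full width; the two side walls fit between them.

The open box is on top of the stool.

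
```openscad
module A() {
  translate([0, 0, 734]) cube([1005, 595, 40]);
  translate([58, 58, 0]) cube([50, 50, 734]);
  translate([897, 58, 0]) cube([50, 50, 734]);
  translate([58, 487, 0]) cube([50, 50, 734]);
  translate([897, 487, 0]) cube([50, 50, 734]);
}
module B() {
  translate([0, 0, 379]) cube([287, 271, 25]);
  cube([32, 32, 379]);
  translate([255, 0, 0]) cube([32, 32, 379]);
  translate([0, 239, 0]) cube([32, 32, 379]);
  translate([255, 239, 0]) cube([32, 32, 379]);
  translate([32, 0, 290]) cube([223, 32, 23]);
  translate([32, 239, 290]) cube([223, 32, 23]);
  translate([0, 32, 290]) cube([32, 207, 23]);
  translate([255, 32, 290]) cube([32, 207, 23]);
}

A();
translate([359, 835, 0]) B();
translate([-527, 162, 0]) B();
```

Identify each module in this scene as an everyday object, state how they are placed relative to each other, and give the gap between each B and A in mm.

A is a table. B is a stool. Two stools sit around the table at the +y, −x sides. The gap between each stool and the table is 240 mm.

Each stool's nearest face is 240 mm from the table's bounding box.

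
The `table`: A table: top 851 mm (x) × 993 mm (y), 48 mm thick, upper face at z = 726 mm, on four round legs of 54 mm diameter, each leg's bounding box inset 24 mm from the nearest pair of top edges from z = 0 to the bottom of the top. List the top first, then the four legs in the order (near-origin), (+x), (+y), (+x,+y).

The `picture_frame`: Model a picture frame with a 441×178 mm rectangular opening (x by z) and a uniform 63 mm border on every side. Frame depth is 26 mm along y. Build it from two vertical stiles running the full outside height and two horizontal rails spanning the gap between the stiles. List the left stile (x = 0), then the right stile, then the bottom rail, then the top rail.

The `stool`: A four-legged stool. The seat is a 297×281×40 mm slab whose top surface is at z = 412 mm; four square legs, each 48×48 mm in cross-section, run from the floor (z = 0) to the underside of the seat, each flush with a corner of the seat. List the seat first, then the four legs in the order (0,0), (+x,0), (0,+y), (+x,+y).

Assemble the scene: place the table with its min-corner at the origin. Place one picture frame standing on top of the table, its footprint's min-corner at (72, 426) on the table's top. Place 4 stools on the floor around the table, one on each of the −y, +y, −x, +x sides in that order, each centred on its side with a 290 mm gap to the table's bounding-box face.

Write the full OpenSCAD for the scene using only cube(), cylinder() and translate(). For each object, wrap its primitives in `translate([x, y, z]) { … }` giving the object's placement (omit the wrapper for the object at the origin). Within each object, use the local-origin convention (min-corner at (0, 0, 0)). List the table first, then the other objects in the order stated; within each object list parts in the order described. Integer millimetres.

translate([0, 0, 678]) cube([851, 993, 48]);
translate([51, 51, 0]) cylinder(h = 678, r = 27);
translate([800, 51, 0]) cylinder(h = 678, r = 27);
translate([51, 942, 0]) cylinder(h = 678, r = 27);
translate([800, 942, 0]) cylinder(h = 678, r = 27);
translate([72, 426, 726]) {
  cube([63, 26, 304]);
  translate([504, 0, 0]) cube([63, 26, 304]);
  translate([63, 0, 0]) cube([441, 26, 63]);
  translate([63, 0, 241]) cube([441, 26, 63]);
}
translate([277, -571, 0]) {
  translate([0, 0, 372]) cube([297, 281, 40]);
  cube([48, 48, 372]);
  translate([249, 0, 0]) cube([48, 48, 372]);
  translate([0, 233, 0]) cube([48, 48, 372]);
  translate([249, 233, 0]) cube([48, 48, 372]);
}
translate([277, 1283, 0]) {
  translate([0, 0, 372]) cube([297, 281, 40]);
  cube([48, 48, 372]);
  translate([249, 0, 0]) cube([48, 48, 372]);
  translate([0, 233, 0]) cube([48, 48, 372]);
  translate([249, 233, 0]) cube([48, 48, 372]);
}
translate([-587, 356, 0]) {
  translate([0, 0, 372]) cube([297, 281, 40]);
  cube([48, 48, 372]);
  translate([249, 0, 0]) cube([48, 48, 372]);
  translate([0, 233, 0]) cube([48, 48, 372]);
  translate([249, 233, 0]) cube([48, 48, 372]);
}
translate([1141, 356, 0]) {
  translate([0, 0, 372]) cube([297, 281, 40]);
  cube([48, 48, 372]);
  translate([249, 0, 0]) cube([48, 48, 372]);
  translate([0, 233, 0]) cube([48, 48, 372]);
  translate([249, 233, 0]) cube([48, 48, 372]);
}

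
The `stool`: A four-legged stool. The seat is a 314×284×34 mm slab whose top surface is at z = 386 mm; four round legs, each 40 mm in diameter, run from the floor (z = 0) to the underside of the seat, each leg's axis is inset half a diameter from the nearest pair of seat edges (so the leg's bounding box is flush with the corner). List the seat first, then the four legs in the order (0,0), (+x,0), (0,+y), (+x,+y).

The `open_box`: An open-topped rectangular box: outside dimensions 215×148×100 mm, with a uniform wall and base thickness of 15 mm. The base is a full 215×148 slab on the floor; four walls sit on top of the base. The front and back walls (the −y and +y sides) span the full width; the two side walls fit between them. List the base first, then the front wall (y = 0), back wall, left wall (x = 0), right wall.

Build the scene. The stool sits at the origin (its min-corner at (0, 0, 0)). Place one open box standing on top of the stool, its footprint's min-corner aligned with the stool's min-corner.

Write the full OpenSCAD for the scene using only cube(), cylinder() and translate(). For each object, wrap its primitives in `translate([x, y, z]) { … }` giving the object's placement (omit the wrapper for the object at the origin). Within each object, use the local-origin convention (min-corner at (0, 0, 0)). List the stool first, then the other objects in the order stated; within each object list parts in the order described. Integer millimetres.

translate([0, 0, 352]) cube([314, 284, 34]);
translate([20, 20, 0]) cylinder(h = 352, r = 20);
translate([294, 20, 0]) cylinder(h = 352, r = 20);
translate([20, 264, 0]) cylinder(h = 352, r = 20);
translate([294, 264, 0]) cylinder(h = 352, r = 20);
translate([0, 0, 386]) {
  cube([215, 148, 15]);
  translate([0, 0, 15]) cube([215, 15, 85]);
  translate([0, 133, 15]) cube([215, 15, 85]);
  translate([0, 15, 15]) cube([15, 118, 85]);
  translate([200, 15, 15]) cube([15, 118, 85]);
}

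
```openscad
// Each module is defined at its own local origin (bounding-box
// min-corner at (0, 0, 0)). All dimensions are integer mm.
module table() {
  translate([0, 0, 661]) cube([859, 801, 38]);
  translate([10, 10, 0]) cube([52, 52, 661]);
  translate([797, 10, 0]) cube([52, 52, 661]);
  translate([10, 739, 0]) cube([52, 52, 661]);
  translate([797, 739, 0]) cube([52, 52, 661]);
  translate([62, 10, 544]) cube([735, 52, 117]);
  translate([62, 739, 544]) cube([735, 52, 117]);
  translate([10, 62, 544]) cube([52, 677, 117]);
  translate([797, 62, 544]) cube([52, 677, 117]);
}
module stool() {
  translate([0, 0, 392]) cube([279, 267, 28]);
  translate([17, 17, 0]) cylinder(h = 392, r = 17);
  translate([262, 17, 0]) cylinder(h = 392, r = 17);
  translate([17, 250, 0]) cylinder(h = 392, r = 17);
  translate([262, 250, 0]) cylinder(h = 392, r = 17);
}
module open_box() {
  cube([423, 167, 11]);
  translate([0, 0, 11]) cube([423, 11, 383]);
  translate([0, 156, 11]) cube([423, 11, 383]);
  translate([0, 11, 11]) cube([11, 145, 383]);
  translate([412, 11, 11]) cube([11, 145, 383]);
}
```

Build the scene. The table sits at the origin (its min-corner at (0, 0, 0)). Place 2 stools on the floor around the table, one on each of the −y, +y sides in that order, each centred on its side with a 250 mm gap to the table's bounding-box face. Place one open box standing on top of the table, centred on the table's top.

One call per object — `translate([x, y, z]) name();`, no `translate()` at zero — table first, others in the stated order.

table();
translate([290, -517, 0]) stool();
translate([290, 1051, 0]) stool();
translate([218, 317, 699]) open_box();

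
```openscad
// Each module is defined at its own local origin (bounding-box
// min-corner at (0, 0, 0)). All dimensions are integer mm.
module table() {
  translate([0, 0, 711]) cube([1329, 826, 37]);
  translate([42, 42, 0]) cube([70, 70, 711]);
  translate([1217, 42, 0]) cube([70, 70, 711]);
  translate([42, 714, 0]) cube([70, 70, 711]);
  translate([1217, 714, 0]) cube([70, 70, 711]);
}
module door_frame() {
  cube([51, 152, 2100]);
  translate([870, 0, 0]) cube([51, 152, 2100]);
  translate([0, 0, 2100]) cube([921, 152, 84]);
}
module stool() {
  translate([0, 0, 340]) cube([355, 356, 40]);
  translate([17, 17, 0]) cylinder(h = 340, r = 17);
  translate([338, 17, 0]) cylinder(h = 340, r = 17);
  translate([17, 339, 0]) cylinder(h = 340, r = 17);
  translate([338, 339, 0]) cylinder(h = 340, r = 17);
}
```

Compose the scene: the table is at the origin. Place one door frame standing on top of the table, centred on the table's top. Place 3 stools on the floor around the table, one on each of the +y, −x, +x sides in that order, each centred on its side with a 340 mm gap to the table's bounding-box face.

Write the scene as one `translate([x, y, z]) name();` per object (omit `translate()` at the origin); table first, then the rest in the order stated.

table();
translate([204, 337, 748]) door_frame();
translate([487, 1166, 0]) stool();
translate([-695, 235, 0]) stool();
translate([1669, 235, 0]) stool();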